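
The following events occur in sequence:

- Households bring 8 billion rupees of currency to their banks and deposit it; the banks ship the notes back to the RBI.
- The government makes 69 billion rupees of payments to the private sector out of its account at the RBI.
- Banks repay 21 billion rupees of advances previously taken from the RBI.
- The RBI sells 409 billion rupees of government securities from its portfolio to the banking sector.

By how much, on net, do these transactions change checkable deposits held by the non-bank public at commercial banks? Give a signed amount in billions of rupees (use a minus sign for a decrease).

+77 billion

RBI balance sheet:
  Assets:      Securities −409B, Loans to banks −21B
  Liabilities: Bank reserves −353B, Currency in circulation −8B, Government deposits −69B
Commercial banking system:
  Assets:      Reserves at CB −353B, Securities +409B
  Liabilities: Checkable deposits +77B, Borrowings from CB −21B
So the change in checkable deposits held by the non-bank public at commercial banks is +77 billion.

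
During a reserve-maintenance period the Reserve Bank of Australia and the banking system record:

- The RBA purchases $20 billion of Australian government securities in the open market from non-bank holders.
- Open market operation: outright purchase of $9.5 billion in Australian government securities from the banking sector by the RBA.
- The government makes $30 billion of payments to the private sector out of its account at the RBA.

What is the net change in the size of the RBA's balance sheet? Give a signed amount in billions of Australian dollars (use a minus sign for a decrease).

+$29.5 billion

RBA balance sheet:
  Assets:      Securities +$29.5B
  Liabilities: Bank reserves +$59.5B, Government deposits −$30B
Change in total RBA assets = +$29.5 billion.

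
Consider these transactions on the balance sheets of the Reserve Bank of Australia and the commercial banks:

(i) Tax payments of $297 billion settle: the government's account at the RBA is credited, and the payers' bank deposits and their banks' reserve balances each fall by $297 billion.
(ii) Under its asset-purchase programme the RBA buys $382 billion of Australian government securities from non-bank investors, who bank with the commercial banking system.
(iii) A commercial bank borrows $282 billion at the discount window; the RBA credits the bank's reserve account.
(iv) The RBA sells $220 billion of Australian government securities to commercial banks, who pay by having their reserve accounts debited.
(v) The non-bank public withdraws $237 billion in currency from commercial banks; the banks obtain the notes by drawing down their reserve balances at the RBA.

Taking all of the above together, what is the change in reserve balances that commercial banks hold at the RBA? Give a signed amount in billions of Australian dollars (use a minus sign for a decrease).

-$90 billion

Government account inflow $297 billion: funds move from bank reserves into the government account → −$297B.
Asset purchase (from non-banks) $382 billion: the RBA pays by crediting reserve accounts → +$382B.
Discount-window loan $282 billion: the loan is credited to the bank's reserve account → +$282B.
OMO sale (to banks) $220 billion: the buying banks pay out of their reserve balances → −$220B.
Currency withdrawal $237 billion: banks swap reserves for currency → −$237B.
Net: −297 + 382 + 282 − 220 − 237 = -$90 billion.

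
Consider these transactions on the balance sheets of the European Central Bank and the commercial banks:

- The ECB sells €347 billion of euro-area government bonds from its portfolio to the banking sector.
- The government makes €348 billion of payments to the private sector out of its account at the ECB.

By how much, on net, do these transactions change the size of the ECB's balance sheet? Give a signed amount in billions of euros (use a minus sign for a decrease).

ECB balance sheet:
  Assets:      Securities −€347B
  Liabilities: Bank reserves +€1B, Government deposits −€348B
Change in total ECB assets = -€347 billion.

-€347 billion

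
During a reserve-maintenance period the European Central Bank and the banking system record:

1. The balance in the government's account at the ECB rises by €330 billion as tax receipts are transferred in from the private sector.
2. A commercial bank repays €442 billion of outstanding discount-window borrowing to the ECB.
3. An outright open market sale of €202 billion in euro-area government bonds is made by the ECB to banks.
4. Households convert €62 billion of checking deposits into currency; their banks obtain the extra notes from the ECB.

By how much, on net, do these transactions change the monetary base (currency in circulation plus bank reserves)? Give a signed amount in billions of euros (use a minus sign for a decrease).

ECB balance sheet:
  Assets:      Securities −€202B, Loans to banks −€442B
  Liabilities: Bank reserves −€1036B, Currency in circulation +€62B, Government deposits +€330B
Commercial banking system:
  Assets:      Reserves at CB −€1036B, Securities +€202B
  Liabilities: Checkable deposits −€392B, Borrowings from CB −€442B
Monetary base = currency + reserves: +€62B + (−€1036B) = -€974 billion.

-€974 billion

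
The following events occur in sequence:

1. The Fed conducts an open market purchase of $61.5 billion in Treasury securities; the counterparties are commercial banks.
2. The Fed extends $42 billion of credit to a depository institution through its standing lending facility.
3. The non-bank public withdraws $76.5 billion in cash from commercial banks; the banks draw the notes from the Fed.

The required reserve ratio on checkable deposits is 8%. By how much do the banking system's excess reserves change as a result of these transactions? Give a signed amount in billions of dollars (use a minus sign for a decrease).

+$33.12 billion

OMO purchase (from banks) $61.5 billion: reserves +$61.5B, deposits 0.
Discount-window loan $42 billion: reserves +$42B, deposits 0.
Currency withdrawal $76.5 billion: reserves −$76.5B, deposits −$76.5B.
Totals: Δreserves = +$27B, Δdeposits = −$76.5B.
Δrequired reserves = 8% × −$76.5B = −$6.12B.
Δexcess reserves = Δreserves − Δrequired = +$27B − (−$6.12B) = +$33.12 billion.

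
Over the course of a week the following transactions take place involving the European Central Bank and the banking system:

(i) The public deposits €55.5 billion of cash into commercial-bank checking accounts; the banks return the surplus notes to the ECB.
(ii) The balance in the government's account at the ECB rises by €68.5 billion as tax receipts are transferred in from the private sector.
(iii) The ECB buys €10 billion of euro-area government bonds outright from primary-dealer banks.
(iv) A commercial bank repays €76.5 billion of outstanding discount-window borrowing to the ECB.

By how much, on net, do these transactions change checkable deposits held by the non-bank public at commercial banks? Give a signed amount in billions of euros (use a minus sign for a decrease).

ECB balance sheet:
  Assets:      Securities +€10B, Loans to banks −€76.5B
  Liabilities: Bank reserves −€79.5B, Currency in circulation −€55.5B, Government deposits +€68.5B
Commercial banking system:
  Assets:      Reserves at CB −€79.5B, Securities −€10B
  Liabilities: Checkable deposits −€13B, Borrowings from CB −€76.5B
So the change in checkable deposits held by the non-bank public at commercial banks is -€13 billion.

-€13 billion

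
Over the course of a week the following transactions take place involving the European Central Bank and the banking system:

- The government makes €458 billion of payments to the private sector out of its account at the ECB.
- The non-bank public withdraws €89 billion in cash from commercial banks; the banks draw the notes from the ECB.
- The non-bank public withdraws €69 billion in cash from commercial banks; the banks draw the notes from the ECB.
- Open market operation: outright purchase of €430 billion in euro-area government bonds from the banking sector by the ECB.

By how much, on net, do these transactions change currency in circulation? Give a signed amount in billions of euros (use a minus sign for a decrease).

+€158 billion

Government spending €458 billion: no currency enters or leaves circulation → 0.
Currency withdrawal €89 billion: notes leave the central bank → +€89B.
Currency withdrawal €69 billion: notes leave the central bank → +€69B.
OMO purchase (from banks) €430 billion: no currency enters or leaves circulation → 0.
Net: 0 + 89 + 69 + 0 = +€158 billion.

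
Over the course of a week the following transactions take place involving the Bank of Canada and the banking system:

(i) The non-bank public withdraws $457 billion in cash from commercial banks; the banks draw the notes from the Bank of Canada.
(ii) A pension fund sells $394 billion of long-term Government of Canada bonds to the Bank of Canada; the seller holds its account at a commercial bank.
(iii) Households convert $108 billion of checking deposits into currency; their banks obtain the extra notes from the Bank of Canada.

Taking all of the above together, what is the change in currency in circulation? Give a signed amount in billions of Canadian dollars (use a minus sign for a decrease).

+$565 billion

Currency withdrawal $457 billion: notes leave the central bank → +$457B.
Asset purchase (from non-banks) $394 billion: no currency enters or leaves circulation → 0.
Currency withdrawal $108 billion: notes leave the central bank → +$108B.
Net: 457 + 0 + 108 = +$565 billion.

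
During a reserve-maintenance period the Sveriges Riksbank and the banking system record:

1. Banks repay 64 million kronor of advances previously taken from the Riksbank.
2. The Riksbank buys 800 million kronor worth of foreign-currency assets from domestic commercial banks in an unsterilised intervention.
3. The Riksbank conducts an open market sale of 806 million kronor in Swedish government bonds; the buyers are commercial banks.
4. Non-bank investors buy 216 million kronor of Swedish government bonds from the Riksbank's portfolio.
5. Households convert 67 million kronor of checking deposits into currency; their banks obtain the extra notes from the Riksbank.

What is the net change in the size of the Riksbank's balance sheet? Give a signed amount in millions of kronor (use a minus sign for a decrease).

-286 million

Riksbank balance sheet:
  Assets:      Securities −1022M, Loans to banks −64M, Foreign assets +800M
  Liabilities: Bank reserves −353M, Currency in circulation +67M
Commercial banking system:
  Assets:      Reserves at CB −353M, Securities +806M, Foreign assets −800M
  Liabilities: Checkable deposits −283M, Borrowings from CB −64M
Change in total Riksbank assets = -286 million.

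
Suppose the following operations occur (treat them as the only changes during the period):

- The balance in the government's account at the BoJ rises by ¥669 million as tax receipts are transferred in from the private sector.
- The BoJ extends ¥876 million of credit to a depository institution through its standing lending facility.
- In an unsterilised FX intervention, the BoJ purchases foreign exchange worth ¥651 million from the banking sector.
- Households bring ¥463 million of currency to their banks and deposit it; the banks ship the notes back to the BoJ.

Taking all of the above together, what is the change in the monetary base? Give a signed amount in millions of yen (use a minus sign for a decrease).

+¥858 million

BoJ balance sheet:
  Assets:      Loans to banks +¥876M, Foreign assets +¥651M
  Liabilities: Bank reserves +¥1321M, Currency in circulation −¥463M, Government deposits +¥669M
Commercial banking system:
  Assets:      Reserves at CB +¥1321M, Foreign assets −¥651M
  Liabilities: Checkable deposits −¥206M, Borrowings from CB +¥876M
Monetary base = currency + reserves: −¥463M + (+¥1321M) = +¥858 million.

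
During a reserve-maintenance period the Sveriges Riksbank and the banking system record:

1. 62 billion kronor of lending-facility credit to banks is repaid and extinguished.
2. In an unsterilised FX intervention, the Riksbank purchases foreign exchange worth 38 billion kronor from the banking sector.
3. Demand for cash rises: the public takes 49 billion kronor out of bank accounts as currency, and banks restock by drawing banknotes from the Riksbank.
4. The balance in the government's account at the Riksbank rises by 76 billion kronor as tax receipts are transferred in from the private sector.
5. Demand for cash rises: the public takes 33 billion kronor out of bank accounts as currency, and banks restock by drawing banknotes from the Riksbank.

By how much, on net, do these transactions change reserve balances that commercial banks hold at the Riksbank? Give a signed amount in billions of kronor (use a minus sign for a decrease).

Discount-window repayment 62 billion kronor: repayment is debited from reserves → −62B.
FX purchase 38 billion kronor: the Riksbank pays by crediting reserve accounts → +38B.
Currency withdrawal 49 billion kronor: banks swap reserves for currency → −49B.
Government account inflow 76 billion kronor: funds move from bank reserves into the government account → −76B.
Currency withdrawal 33 billion kronor: banks swap reserves for currency → −33B.
Net: −62 + 38 − 49 − 76 − 33 = -182 billion.

-182 billion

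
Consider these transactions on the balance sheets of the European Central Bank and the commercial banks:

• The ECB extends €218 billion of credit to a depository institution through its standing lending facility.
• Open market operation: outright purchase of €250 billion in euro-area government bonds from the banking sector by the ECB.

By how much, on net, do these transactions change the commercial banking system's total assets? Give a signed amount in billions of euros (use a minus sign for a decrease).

ECB balance sheet:
  Assets:      Securities +€250B, Loans to banks +€218B
  Liabilities: Bank reserves +€468B
Commercial banking system:
  Assets:      Reserves at CB +€468B, Securities −€250B
  Liabilities: Borrowings from CB +€218B
Change in total bank assets = +€218 billion.

+€218 billion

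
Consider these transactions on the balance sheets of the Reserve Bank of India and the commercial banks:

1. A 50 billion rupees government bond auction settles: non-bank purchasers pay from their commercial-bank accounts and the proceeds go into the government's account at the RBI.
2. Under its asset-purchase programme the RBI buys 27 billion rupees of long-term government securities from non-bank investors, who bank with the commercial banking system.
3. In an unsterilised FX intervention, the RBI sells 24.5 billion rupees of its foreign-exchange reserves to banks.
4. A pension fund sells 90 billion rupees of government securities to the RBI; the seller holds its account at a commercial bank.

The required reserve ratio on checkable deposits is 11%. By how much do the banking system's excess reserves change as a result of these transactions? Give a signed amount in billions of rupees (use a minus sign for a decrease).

+35.13 billion

Government account inflow 50 billion rupees: reserves −50B, deposits −50B.
Asset purchase (from non-banks) 27 billion rupees: reserves +27B, deposits +27B.
FX sale 24.5 billion rupees: reserves −24.5B, deposits 0.
Asset purchase (from non-banks) 90 billion rupees: reserves +90B, deposits +90B.
Totals: Δreserves = +42.5B, Δdeposits = +67B.
Δrequired reserves = 11% × +67B = +7.37B.
Δexcess reserves = Δreserves − Δrequired = +42.5B − (+7.37B) = +35.13 billion.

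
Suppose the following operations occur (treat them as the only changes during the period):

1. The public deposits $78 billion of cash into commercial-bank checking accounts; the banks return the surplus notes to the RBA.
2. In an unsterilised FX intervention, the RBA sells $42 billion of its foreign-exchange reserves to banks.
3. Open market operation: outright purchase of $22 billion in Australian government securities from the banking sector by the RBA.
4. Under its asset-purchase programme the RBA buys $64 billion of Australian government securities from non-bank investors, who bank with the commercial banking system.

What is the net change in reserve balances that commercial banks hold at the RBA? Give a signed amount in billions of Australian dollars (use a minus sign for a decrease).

Currency deposit $78 billion: returned notes are swapped for reserve credit → +$78B.
FX sale $42 billion: the buying banks pay out of their reserve balances → −$42B.
OMO purchase (from banks) $22 billion: the RBA pays by crediting reserve accounts → +$22B.
Asset purchase (from non-banks) $64 billion: the RBA pays by crediting reserve accounts → +$64B.
Net: 78 − 42 + 22 + 64 = +$122 billion.

+$122 billion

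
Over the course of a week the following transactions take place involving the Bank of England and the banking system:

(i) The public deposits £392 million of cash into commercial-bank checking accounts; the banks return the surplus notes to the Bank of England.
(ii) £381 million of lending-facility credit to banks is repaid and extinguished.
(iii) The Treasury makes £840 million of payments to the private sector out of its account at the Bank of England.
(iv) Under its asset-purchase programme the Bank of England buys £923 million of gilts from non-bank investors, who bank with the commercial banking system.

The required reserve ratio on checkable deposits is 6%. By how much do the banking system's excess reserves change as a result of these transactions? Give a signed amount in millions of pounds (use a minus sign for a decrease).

Currency deposit £392 million: reserves +£392M, deposits +£392M.
Discount-window repayment £381 million: reserves −£381M, deposits 0.
Government spending £840 million: reserves +£840M, deposits +£840M.
Asset purchase (from non-banks) £923 million: reserves +£923M, deposits +£923M.
Totals: Δreserves = +£1774M, Δdeposits = +£2155M.
Δrequired reserves = 6% × +£2155M = +£129.3M.
Δexcess reserves = Δreserves − Δrequired = +£1774M − (+£129.3M) = +£1644.7 million.

+£1644.7 million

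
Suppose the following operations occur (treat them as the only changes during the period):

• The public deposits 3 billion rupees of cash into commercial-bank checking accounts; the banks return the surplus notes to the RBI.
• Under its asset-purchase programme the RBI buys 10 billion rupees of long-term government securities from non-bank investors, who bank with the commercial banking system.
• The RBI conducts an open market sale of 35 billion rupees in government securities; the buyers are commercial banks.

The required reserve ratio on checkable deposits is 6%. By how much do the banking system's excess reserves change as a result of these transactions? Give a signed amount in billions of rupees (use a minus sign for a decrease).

Currency deposit 3 billion rupees: reserves +3B, deposits +3B.
Asset purchase (from non-banks) 10 billion rupees: reserves +10B, deposits +10B.
OMO sale (to banks) 35 billion rupees: reserves −35B, deposits 0.
Totals: Δreserves = −22B, Δdeposits = +13B.
Δrequired reserves = 6% × +13B = +0.78B.
Δexcess reserves = Δreserves − Δrequired = −22B − (+0.78B) = -22.78 billion.

-22.78 billion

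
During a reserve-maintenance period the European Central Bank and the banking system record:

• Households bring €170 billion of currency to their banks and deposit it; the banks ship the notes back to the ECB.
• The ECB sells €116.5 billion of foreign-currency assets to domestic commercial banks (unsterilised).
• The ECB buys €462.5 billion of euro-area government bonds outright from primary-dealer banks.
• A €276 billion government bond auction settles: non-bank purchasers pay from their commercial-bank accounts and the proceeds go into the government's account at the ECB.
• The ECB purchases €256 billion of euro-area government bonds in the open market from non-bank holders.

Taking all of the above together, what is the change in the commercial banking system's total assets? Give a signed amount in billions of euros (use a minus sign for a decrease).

+€150 billion

Currency deposit €170 billion: bank balance sheets expand → +€170B.
FX sale €116.5 billion: just an asset swap on bank balance sheets → 0.
OMO purchase (from banks) €462.5 billion: just an asset swap on bank balance sheets → 0.
Government account inflow €276 billion: bank balance sheets shrink → −€276B.
Asset purchase (from non-banks) €256 billion: bank balance sheets expand → +€256B.
Net: 170 + 0 + 0 − 276 + 256 = +€150 billion.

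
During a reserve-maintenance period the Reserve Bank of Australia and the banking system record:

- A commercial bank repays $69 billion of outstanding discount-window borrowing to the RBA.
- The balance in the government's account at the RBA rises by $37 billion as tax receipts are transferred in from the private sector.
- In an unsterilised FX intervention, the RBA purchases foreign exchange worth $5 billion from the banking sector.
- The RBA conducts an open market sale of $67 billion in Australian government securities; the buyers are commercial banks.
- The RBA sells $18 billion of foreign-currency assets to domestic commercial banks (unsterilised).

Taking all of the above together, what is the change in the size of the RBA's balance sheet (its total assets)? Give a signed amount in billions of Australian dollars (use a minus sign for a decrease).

-$149 billion

RBA balance sheet:
  Assets:      Securities −$67B, Loans to banks −$69B, Foreign assets −$13B
  Liabilities: Bank reserves −$186B, Government deposits +$37B
Change in total RBA assets = -$149 billion.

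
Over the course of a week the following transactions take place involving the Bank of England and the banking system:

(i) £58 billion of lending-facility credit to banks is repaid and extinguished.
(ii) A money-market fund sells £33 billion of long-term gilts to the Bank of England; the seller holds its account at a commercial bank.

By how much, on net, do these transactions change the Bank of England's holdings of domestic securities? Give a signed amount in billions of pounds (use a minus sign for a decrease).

+£33 billion

Bank of England balance sheet:
  Assets:      Securities +£33B, Loans to banks −£58B
  Liabilities: Bank reserves −£25B
Commercial banking system:
  Assets:      Reserves at CB −£25B
  Liabilities: Checkable deposits +£33B, Borrowings from CB −£58B
So the change in the Bank of England's holdings of domestic securities is +£33 billion.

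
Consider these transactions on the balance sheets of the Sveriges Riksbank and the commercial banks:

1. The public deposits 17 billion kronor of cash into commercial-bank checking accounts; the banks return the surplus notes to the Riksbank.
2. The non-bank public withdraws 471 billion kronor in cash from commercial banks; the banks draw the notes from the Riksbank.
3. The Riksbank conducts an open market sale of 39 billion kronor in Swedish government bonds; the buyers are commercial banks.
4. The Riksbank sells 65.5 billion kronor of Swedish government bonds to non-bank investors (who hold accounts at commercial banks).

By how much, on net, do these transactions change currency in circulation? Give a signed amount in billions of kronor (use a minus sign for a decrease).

+454 billion

Riksbank balance sheet:
  Assets:      Securities −104.5B
  Liabilities: Bank reserves −558.5B, Currency in circulation +454B
So the change in currency in circulation is +454 billion.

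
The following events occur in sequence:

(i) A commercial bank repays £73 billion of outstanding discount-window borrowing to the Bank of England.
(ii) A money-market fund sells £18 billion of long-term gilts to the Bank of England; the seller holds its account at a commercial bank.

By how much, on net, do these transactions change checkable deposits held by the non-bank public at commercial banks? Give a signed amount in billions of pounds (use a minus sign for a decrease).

+£18 billion

Bank of England balance sheet:
  Assets:      Securities +£18B, Loans to banks −£73B
  Liabilities: Bank reserves −£55B
Commercial banking system:
  Assets:      Reserves at CB −£55B
  Liabilities: Checkable deposits +£18B, Borrowings from CB −£73B
So the change in checkable deposits held by the non-bank public at commercial banks is +£18 billion.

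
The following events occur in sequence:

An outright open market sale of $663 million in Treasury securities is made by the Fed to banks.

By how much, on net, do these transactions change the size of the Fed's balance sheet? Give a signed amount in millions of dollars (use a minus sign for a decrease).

-$663 million

Fed balance sheet:
  Assets:      Securities −$663M
  Liabilities: Bank reserves −$663M
Commercial banking system:
  Assets:      Reserves at CB −$663M, Securities +$663M
  Liabilities: no change
Change in total Fed assets = -$663 million.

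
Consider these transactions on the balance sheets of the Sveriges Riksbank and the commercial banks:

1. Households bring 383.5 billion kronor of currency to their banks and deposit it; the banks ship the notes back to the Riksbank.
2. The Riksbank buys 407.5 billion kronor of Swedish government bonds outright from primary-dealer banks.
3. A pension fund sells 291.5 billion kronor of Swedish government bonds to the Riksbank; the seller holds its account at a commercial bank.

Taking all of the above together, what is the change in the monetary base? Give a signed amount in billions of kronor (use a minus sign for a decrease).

Riksbank balance sheet:
  Assets:      Securities +699B
  Liabilities: Bank reserves +1082.5B, Currency in circulation −383.5B
Commercial banking system:
  Assets:      Reserves at CB +1082.5B, Securities −407.5B
  Liabilities: Checkable deposits +675B
Monetary base = currency + reserves: −383.5B + (+1082.5B) = +699 billion.

+699 billion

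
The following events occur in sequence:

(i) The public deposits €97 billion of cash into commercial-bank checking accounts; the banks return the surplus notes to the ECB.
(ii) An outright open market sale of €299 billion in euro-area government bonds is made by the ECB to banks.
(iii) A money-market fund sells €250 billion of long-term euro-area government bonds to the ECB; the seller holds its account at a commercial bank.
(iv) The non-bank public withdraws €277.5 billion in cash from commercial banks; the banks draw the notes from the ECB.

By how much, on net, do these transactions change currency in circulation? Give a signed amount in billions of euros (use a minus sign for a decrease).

+€180.5 billion

Currency deposit €97 billion: notes return to the central bank → −€97B.
OMO sale (to banks) €299 billion: no currency enters or leaves circulation → 0.
Asset purchase (from non-banks) €250 billion: no currency enters or leaves circulation → 0.
Currency withdrawal €277.5 billion: notes leave the central bank → +€277.5B.
Net: −97 + 0 + 0 + 277.5 = +€180.5 billion.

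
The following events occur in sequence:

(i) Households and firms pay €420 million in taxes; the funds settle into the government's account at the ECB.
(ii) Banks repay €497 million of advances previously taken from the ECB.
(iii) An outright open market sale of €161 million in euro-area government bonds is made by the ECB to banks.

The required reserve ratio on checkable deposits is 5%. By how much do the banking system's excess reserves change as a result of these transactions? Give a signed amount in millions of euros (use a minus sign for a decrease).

-€1057 million

Government account inflow €420 million: reserves −€420M, deposits −€420M.
Discount-window repayment €497 million: reserves −€497M, deposits 0.
OMO sale (to banks) €161 million: reserves −€161M, deposits 0.
Totals: Δreserves = −€1078M, Δdeposits = −€420M.
Δrequired reserves = 5% × −€420M = −€21M.
Δexcess reserves = Δreserves − Δrequired = −€1078M − (−€21M) = -€1057 million.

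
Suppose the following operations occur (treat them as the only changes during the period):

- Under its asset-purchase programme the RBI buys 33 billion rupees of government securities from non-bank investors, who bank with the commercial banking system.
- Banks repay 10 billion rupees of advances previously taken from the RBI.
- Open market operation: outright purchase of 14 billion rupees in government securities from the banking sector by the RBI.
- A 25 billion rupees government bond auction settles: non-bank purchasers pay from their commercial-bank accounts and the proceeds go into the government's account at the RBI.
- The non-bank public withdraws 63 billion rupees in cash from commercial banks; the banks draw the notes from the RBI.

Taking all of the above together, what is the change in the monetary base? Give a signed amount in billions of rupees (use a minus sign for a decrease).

+12 billion

Asset purchase (from non-banks) 33 billion rupees: RBI balance sheet expands → +33B.
Discount-window repayment 10 billion rupees: RBI balance sheet contracts → −10B.
OMO purchase (from banks) 14 billion rupees: RBI balance sheet expands → +14B.
Government account inflow 25 billion rupees: reserves shift to a non-base liability → −25B.
Currency withdrawal 63 billion rupees: just a shift between currency and reserves — both are base money → 0.
Net: 33 − 10 + 14 − 25 + 0 = +12 billion.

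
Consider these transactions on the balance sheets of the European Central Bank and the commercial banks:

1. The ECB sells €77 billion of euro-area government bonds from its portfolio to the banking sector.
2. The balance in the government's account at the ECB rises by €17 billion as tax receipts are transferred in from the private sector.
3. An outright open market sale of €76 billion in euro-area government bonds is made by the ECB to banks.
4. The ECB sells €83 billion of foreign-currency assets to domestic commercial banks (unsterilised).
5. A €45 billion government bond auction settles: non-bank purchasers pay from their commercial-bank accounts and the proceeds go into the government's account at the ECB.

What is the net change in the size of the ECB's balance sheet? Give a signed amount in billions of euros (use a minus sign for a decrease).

-€236 billion

OMO sale (to banks) €77 billion: an ECB asset is shed → −€77B.
Government account inflow €17 billion: only the composition of liabilities changes → 0.
OMO sale (to banks) €76 billion: an ECB asset is shed → −€76B.
FX sale €83 billion: an ECB asset is shed → −€83B.
Government account inflow €45 billion: only the composition of liabilities changes → 0.
Net: −77 + 0 − 76 − 83 + 0 = -€236 billion.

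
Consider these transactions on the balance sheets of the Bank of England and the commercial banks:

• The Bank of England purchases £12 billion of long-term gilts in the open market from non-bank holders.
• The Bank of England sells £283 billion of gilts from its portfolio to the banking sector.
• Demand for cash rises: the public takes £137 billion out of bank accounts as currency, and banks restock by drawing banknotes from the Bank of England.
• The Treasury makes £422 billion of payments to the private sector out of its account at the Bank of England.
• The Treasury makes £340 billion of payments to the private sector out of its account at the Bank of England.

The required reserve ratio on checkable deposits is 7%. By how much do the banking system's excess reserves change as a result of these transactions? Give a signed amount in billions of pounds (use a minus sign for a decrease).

Asset purchase (from non-banks) £12 billion: reserves +£12B, deposits +£12B.
OMO sale (to banks) £283 billion: reserves −£283B, deposits 0.
Currency withdrawal £137 billion: reserves −£137B, deposits −£137B.
Government spending £422 billion: reserves +£422B, deposits +£422B.
Government spending £340 billion: reserves +£340B, deposits +£340B.
Totals: Δreserves = +£354B, Δdeposits = +£637B.
Δrequired reserves = 7% × +£637B = +£44.59B.
Δexcess reserves = Δreserves − Δrequired = +£354B − (+£44.59B) = +£309.41 billion.

+£309.41 billion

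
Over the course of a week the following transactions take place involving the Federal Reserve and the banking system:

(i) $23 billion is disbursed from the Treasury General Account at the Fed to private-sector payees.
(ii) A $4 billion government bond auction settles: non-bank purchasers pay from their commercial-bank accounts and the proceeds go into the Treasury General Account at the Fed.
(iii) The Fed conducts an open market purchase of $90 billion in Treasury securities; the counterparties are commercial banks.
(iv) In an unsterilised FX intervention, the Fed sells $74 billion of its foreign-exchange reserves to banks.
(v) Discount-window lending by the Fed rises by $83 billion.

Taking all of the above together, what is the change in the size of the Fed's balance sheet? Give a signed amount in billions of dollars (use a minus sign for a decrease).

Fed balance sheet:
  Assets:      Securities +$90B, Loans to banks +$83B, Foreign assets −$74B
  Liabilities: Bank reserves +$118B, Government deposits −$19B
Commercial banking system:
  Assets:      Reserves at CB +$118B, Securities −$90B, Foreign assets +$74B
  Liabilities: Checkable deposits +$19B, Borrowings from CB +$83B
Change in total Fed assets = +$99 billion.

+$99 billion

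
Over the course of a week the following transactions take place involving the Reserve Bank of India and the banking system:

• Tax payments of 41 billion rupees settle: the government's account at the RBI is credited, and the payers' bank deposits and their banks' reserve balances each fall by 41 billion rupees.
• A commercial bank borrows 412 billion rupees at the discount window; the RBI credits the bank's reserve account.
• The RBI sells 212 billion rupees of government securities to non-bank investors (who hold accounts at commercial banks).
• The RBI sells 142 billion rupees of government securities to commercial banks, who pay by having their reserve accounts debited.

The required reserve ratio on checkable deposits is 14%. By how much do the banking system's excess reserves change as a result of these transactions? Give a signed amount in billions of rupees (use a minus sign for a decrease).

Government account inflow 41 billion rupees: reserves −41B, deposits −41B.
Discount-window loan 412 billion rupees: reserves +412B, deposits 0.
Asset sale (to non-banks) 212 billion rupees: reserves −212B, deposits −212B.
OMO sale (to banks) 142 billion rupees: reserves −142B, deposits 0.
Totals: Δreserves = +17B, Δdeposits = −253B.
Δrequired reserves = 14% × −253B = −35.42B.
Δexcess reserves = Δreserves − Δrequired = +17B − (−35.42B) = +52.42 billion.

+52.42 billion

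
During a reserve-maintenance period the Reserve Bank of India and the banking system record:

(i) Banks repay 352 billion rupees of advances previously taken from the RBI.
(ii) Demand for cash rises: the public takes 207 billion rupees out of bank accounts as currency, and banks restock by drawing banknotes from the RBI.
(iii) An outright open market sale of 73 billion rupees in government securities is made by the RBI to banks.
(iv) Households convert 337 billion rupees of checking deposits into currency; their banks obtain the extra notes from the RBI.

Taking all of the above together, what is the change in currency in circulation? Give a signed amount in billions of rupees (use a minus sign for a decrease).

+544 billion

RBI balance sheet:
  Assets:      Securities −73B, Loans to banks −352B
  Liabilities: Bank reserves −969B, Currency in circulation +544B
So the change in currency in circulation is +544 billion.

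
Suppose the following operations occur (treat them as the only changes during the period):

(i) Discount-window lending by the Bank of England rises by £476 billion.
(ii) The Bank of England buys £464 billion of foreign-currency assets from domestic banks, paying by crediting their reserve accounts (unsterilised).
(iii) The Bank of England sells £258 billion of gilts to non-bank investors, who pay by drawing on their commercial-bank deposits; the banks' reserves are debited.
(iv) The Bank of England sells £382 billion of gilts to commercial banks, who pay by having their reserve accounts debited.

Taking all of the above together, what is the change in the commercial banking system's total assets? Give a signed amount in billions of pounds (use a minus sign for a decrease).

+£218 billion

Bank of England balance sheet:
  Assets:      Securities −£640B, Loans to banks +£476B, Foreign assets +£464B
  Liabilities: Bank reserves +£300B
Commercial banking system:
  Assets:      Reserves at CB +£300B, Securities +£382B, Foreign assets −£464B
  Liabilities: Checkable deposits −£258B, Borrowings from CB +£476B
Change in total bank assets = +£218 billion.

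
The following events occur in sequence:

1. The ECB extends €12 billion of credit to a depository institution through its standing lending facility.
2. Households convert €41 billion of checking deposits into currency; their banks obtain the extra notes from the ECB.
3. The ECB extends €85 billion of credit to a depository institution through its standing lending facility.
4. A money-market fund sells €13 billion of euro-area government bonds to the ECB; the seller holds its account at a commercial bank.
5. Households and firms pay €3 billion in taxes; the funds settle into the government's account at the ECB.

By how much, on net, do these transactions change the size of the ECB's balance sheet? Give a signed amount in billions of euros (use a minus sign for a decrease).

Discount-window loan €12 billion: an ECB asset is acquired → +€12B.
Currency withdrawal €41 billion: only the composition of liabilities changes → 0.
Discount-window loan €85 billion: an ECB asset is acquired → +€85B.
Asset purchase (from non-banks) €13 billion: an ECB asset is acquired → +€13B.
Government account inflow €3 billion: only the composition of liabilities changes → 0.
Net: 12 + 0 + 85 + 13 + 0 = +€110 billion.

+€110 billion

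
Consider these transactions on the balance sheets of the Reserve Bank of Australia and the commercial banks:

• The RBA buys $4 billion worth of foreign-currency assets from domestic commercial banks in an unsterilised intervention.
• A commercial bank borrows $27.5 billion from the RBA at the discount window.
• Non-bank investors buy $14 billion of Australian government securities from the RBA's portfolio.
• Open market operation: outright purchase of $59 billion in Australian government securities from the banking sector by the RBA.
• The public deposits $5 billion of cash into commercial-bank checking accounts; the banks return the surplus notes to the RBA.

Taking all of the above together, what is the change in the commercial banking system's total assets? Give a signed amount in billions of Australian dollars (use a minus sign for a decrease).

FX purchase $4 billion: just an asset swap on bank balance sheets → 0.
Discount-window loan $27.5 billion: bank balance sheets expand → +$27.5B.
Asset sale (to non-banks) $14 billion: bank balance sheets shrink → −$14B.
OMO purchase (from banks) $59 billion: just an asset swap on bank balance sheets → 0.
Currency deposit $5 billion: bank balance sheets expand → +$5B.
Net: 0 + 27.5 − 14 + 0 + 5 = +$18.5 billion.

+$18.5 billion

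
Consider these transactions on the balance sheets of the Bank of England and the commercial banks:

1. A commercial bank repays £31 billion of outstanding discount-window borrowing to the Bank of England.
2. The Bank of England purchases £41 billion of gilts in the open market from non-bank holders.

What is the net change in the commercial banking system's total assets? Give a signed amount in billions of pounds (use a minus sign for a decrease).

+£10 billion

Discount-window repayment £31 billion: bank balance sheets shrink → −£31B.
Asset purchase (from non-banks) £41 billion: bank balance sheets expand → +£41B.
Net: −31 + 41 = +£10 billion.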